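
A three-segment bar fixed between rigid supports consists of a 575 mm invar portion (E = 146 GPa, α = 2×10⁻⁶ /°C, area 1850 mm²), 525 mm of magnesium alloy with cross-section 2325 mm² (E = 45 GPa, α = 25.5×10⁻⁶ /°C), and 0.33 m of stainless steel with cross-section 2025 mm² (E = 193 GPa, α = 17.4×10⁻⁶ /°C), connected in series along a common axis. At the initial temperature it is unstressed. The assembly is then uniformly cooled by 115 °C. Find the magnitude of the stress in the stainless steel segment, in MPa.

If the supports were absent, the total length change would be Σ αᵢΔT Lᵢ = 2×10⁻⁶×115×575 + 25.5×10⁻⁶×115×525 + 17.4×10⁻⁶×115×330 = 2.332 mm.
The rigid supports impose zero overall length change; the single axial force P common to all segments must satisfy P Σ Lᵢ/(AᵢEᵢ) = δ_free.
The series flexibility is Σ Lᵢ/(AᵢEᵢ) = 575/(1850×146×10³) + 525/(2325×45×10³) + 330/(2025×193×10³) = 7.991×10⁻⁶ mm/N.
Hence P = δ_free / Σ(L/AE) = 2.332/7.991×10⁻⁶ = 291.8 kN (tensile).
σ_{stainless steel} = P / A = 291800 / 2025 = 144.1 MPa.

σ ≈ 144 MPa (tensile)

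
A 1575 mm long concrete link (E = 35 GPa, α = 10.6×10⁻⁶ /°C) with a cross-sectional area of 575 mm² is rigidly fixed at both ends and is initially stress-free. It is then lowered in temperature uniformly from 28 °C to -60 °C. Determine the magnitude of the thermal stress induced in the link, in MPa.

The supports are rigid, so the total axial strain is zero. The restrained thermal strain is ε = αΔT = 10.6×10⁻⁶ × 88 = 932.8×10⁻⁶.
Hence σ = E·αΔT = 35×10³ × 932.8×10⁻⁶ = 32.65 MPa, tensile.

σ ≈ 32.6 MPa (tensile)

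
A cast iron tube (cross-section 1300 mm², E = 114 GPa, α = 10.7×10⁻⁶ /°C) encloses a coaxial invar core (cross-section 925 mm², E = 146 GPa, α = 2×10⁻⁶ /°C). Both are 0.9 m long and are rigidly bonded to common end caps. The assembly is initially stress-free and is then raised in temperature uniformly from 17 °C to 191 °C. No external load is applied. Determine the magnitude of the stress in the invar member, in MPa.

σ ≈ 116 MPa (tensile)

Equilibrium of a rigid end plate with no external load gives equal and opposite internal forces ±P in the two members. Since α_{cast iron} > α_{invar}, heating drives the cast iron into compression and the invar into tension.
Setting the final lengths equal and cancelling L: (α₁ − α₂)ΔT = P/(A₁E₁) + P/(A₂E₂).
|α₁ − α₂|·ΔT = 8.7×10⁻⁶ × 174 = 0.001514.
1/(A₁E₁) + 1/(A₂E₂) = 1/(1300×114×10³) + 1/(925×146×10³) = 1.415×10⁻⁸ N⁻¹.
P = 0.001514 / 1.415×10⁻⁸ = 107000 N = 107 kN.
σ_{invar} = P/A₂ = 107000/925 = 115.6 MPa, tensile.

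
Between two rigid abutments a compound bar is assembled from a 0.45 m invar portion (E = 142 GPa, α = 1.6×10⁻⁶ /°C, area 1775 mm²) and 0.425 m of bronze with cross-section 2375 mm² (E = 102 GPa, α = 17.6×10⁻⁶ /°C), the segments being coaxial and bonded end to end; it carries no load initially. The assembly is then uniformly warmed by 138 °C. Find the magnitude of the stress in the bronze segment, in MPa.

With the walls removed the bar would change length by δ_free = Σ αᵢΔT Lᵢ = 1.6×10⁻⁶×138×450 + 17.6×10⁻⁶×138×425 = 1.132 mm.
Since the ends are fixed, an axial force P builds up, equal in every segment, with P · Σ Lᵢ/(AᵢEᵢ) = δ_free.
Σ Lᵢ/(AᵢEᵢ) = 450/(1775×142×10³) + 425/(2375×102×10³) = 3.54×10⁻⁶ mm/N.
Hence P = δ_free / Σ(L/AE) = 1.132/3.54×10⁻⁶ = 319.7 kN (compressive).
σ_{bronze} = P / A = 319700 / 2375 = 134.6 MPa.

σ ≈ 135 MPa (compressive)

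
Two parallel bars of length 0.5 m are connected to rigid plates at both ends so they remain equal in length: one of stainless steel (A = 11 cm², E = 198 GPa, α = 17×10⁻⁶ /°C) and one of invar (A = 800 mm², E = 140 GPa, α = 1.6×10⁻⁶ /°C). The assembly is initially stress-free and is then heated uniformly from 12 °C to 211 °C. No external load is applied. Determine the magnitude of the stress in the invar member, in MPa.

Both members must finish at the same length. With the larger α, the stainless steel tends to over-expand; the plates restrain it, putting the stainless steel in compression and the invar in tension. With no external load the two internal forces are equal and opposite, magnitude P.
Equating the net (thermal + elastic) strains gives |α₁ − α₂|·ΔT = P·[1/(A₁E₁) + 1/(A₂E₂)].
|α₁ − α₂|·ΔT = 15.4×10⁻⁶ × 199 = 0.003065.
1/(A₁E₁) + 1/(A₂E₂) = 1/(1100×198×10³) + 1/(800×140×10³) = 1.352×10⁻⁸ N⁻¹.
P = 0.003065 / 1.352×10⁻⁸ = 226700 N = 226.7 kN.
σ_{invar} = P/A₂ = 226700/800 = 283.3 MPa, tensile.

σ ≈ 283 MPa (tensile)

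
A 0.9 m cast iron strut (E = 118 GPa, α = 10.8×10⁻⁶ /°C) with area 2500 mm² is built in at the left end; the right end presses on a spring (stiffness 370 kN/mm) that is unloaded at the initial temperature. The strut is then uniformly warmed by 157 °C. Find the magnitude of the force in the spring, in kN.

P ≈ 265 kN

Free thermal expansion: δ_free = αΔT L = 10.8×10⁻⁶ × 157 × 900 = 1.526 mm.
With a force P in the spring, the elastic change of the strut is PL/(AE) and that of the spring is P/k; compatibility requires their sum to equal δ_free.
P [ L/(AE) + 1/k ] = δ_free → P [ 900/(2500×118×10³) + 1/(370×10³) ] = 1.526.
P = 1.526 / 5.754×10⁻⁶ = 265200 N.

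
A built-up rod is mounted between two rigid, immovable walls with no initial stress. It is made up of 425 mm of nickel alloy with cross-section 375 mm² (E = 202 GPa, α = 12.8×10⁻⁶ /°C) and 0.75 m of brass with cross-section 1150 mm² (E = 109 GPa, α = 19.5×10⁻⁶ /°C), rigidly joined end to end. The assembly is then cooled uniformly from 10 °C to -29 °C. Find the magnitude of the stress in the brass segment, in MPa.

If the supports were absent, the total length change would be Σ αᵢΔT Lᵢ = 12.8×10⁻⁶×39×425 + 19.5×10⁻⁶×39×750 = 0.7825 mm.
Since the ends are fixed, an axial force P builds up, equal in every segment, with P · Σ Lᵢ/(AᵢEᵢ) = δ_free.
Σ Lᵢ/(AᵢEᵢ) = 425/(375×202×10³) + 750/(1150×109×10³) = 1.159×10⁻⁵ mm/N.
So P = 0.7825 / 1.159×10⁻⁵ = 67.5 kN, tensile.
σ_{brass} = P / A = 67500 / 1150 = 58.69 MPa.

σ ≈ 58.7 MPa (tensile)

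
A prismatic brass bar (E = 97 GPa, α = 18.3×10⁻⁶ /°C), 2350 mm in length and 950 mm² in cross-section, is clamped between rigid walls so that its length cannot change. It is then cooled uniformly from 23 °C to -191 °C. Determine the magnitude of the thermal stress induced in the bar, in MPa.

Because both ends are immovable the net strain is zero, and the suppressed thermal strain is αΔT = 18.3×10⁻⁶ × 214 = 3916.2×10⁻⁶.
Hence σ = E·αΔT = 97×10³ × 3916.2×10⁻⁶ = 379.9 MPa, tensile.

σ ≈ 380 MPa (tensile)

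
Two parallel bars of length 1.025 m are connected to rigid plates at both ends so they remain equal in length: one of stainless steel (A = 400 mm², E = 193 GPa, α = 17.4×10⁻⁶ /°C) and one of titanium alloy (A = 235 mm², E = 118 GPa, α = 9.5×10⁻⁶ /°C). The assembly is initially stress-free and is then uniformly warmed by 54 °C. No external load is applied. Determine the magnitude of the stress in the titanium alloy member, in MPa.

σ ≈ 37 MPa (tensile)

Equilibrium of a rigid end plate with no external load gives equal and opposite internal forces ±P in the two members. Since α_{stainless steel} > α_{titanium alloy}, heating drives the stainless steel into compression and the titanium alloy into tension.
Compatibility of the two members (thermal + elastic change equal): (α₁ − α₂)ΔT = P·[1/(A₁E₁) + 1/(A₂E₂)].
|α₁ − α₂|·ΔT = 7.9×10⁻⁶ × 54 = 0.0004266.
1/(A₁E₁) + 1/(A₂E₂) = 1/(400×193×10³) + 1/(235×118×10³) = 4.902×10⁻⁸ N⁻¹.
P = 0.0004266 / 4.902×10⁻⁸ = 8703 N = 8.703 kN.
σ_{titanium alloy} = P/A₂ = 8703/235 = 37.04 MPa, tensile.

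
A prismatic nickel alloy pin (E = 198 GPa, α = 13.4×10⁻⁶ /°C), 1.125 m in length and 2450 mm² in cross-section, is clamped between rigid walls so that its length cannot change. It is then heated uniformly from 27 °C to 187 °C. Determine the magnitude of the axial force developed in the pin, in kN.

P ≈ 1040 kN (compressive)

Full restraint means ε = 0, so the stress is σ = EαΔT = 198×10³ × 13.4×10⁻⁶ × 160 = 424.5 MPa.
P = AEαΔT = 2450 × 198×10³ × 13.4×10⁻⁶ × 160 = 1040 kN (compressive).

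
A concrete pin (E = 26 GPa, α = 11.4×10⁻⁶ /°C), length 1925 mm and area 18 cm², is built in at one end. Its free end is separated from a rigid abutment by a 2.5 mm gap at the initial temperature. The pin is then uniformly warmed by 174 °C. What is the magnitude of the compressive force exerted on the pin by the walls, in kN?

P ≈ 32.1 kN

If the wall were absent the pin would grow by αΔT L = 11.4×10⁻⁶ × 174 × 1925 = 3.818 mm.
After closing the 2.5 mm clearance, 3.818 − 2.5 = 1.318 mm of expansion remains to be suppressed by the wall.
So σ = E(δ_free − g)/L = 26×10³ × 1.318/1925 = 17.81 MPa.
P = σA = 17.81 × 1800 = 32.05 kN.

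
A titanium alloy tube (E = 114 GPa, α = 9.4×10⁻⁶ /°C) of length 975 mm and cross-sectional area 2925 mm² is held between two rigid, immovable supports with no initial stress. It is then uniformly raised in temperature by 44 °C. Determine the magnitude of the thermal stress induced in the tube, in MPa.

σ ≈ 47.2 MPa (compressive)

Because both ends are immovable the net strain is zero, and the suppressed thermal strain is αΔT = 9.4×10⁻⁶ × 44 = 413.6×10⁻⁶.
Hence σ = E·αΔT = 114×10³ × 413.6×10⁻⁶ = 47.15 MPa, compressive.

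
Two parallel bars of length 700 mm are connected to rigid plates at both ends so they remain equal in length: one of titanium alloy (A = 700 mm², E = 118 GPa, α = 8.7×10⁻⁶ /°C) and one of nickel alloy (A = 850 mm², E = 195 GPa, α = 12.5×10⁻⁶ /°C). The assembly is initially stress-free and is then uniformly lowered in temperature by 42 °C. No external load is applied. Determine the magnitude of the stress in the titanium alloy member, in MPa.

σ ≈ 12.6 MPa (compressive)

Both members must finish at the same length. With the larger α, the nickel alloy tends to over-contract; the plates restrain it, putting the nickel alloy in tension and the titanium alloy in compression. With no external load the two internal forces are equal and opposite, magnitude P.
Compatibility of the two members (thermal + elastic change equal): (α₁ − α₂)ΔT = P·[1/(A₁E₁) + 1/(A₂E₂)].
|α₁ − α₂|·ΔT = 3.8×10⁻⁶ × 42 = 0.0001596.
1/(A₁E₁) + 1/(A₂E₂) = 1/(700×118×10³) + 1/(850×195×10³) = 1.814×10⁻⁸ N⁻¹.
P = 0.0001596 / 1.814×10⁻⁸ = 8798 N = 8.798 kN.
σ_{titanium alloy} = P/A₁ = 8798/700 = 12.57 MPa, compressive.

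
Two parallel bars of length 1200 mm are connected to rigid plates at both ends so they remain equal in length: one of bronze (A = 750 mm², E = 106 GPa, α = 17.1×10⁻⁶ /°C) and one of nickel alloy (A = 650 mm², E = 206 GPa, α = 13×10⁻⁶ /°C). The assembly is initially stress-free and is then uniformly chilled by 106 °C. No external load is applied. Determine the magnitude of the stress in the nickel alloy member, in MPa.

Equilibrium of a rigid end plate with no external load gives equal and opposite internal forces ±P in the two members. Since α_{bronze} > α_{nickel alloy}, cooling drives the bronze into tension and the nickel alloy into compression.
Equating the net (thermal + elastic) strains gives |α₁ − α₂|·ΔT = P·[1/(A₁E₁) + 1/(A₂E₂)].
|α₁ − α₂|·ΔT = 4.1×10⁻⁶ × 106 = 0.0004346.
1/(A₁E₁) + 1/(A₂E₂) = 1/(750×106×10³) + 1/(650×206×10³) = 2.005×10⁻⁸ N⁻¹.
P = 0.0004346 / 2.005×10⁻⁸ = 21680 N = 21.68 kN.
σ_{nickel alloy} = P/A₂ = 21680/650 = 33.35 MPa, compressive.

σ ≈ 33.4 MPa (compressive)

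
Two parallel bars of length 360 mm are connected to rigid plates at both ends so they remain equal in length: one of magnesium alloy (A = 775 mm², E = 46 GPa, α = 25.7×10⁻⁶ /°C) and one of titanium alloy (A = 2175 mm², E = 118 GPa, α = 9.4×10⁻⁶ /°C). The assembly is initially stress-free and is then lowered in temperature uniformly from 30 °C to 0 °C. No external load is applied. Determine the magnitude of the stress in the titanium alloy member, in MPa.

Equilibrium of a rigid end plate with no external load gives equal and opposite internal forces ±P in the two members. Since α_{magnesium alloy} > α_{titanium alloy}, cooling drives the magnesium alloy into tension and the titanium alloy into compression.
Equating the net (thermal + elastic) strains gives |α₁ − α₂|·ΔT = P·[1/(A₁E₁) + 1/(A₂E₂)].
|α₁ − α₂|·ΔT = 16.3×10⁻⁶ × 30 = 0.000489.
1/(A₁E₁) + 1/(A₂E₂) = 1/(775×46×10³) + 1/(2175×118×10³) = 3.195×10⁻⁸ N⁻¹.
P = 0.000489 / 3.195×10⁻⁸ = 15310 N = 15.31 kN.
σ_{titanium alloy} = P/A₂ = 15310/2175 = 7.038 MPa, compressive.

σ ≈ 7.04 MPa (compressive)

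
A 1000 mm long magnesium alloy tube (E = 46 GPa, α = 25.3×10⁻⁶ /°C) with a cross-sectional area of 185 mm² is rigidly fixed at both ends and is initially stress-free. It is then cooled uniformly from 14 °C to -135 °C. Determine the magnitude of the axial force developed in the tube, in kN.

P ≈ 32.1 kN (tensile)

The ends cannot move, so σ = EαΔT = 46×10³ × 25.3×10⁻⁶ × 149 = 173.4 MPa.
Then P = σA = 173.4 × 185 mm² = 32.08 kN, tensile.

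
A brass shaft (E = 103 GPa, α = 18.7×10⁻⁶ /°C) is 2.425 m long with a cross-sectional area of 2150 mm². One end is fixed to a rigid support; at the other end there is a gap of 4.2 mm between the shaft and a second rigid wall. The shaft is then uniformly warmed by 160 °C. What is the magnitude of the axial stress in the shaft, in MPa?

σ ≈ 130 MPa (compressive)

If the wall were absent the shaft would grow by αΔT L = 18.7×10⁻⁶ × 160 × 2425 = 7.256 mm.
The gap closes (δ_free > 4.2 mm) and the wall then resists a further 7.256 − 4.2 = 3.056 mm of expansion.
So σ = E(δ_free − g)/L = 103×10³ × 3.056/2425 = 129.8 MPa.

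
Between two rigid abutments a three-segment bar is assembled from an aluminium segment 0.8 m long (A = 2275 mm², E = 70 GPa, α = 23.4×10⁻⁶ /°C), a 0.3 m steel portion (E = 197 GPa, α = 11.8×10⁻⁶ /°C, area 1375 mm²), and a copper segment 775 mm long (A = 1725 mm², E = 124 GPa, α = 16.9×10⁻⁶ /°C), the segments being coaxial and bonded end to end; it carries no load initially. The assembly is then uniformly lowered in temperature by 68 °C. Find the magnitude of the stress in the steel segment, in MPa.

σ ≈ 179 MPa (tensile)

If the supports were absent, the total length change would be Σ αᵢΔT Lᵢ = 23.4×10⁻⁶×68×800 + 11.8×10⁻⁶×68×300 + 16.9×10⁻⁶×68×775 = 2.404 mm.
Since the ends are fixed, an axial force P builds up, equal in every segment, with P · Σ Lᵢ/(AᵢEᵢ) = δ_free.
The series flexibility is Σ Lᵢ/(AᵢEᵢ) = 800/(2275×70×10³) + 300/(1375×197×10³) + 775/(1725×124×10³) = 9.754×10⁻⁶ mm/N.
P = 2.404 / 9.754×10⁻⁶ = 246500 N = 246.5 kN, tensile.
σ_{steel} = P / A = 246500 / 1375 = 179.3 MPa.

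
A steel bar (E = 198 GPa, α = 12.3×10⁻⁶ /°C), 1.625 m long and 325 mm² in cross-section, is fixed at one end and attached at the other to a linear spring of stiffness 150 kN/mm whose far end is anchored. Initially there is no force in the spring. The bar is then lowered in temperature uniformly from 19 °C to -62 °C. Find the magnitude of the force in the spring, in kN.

If the spring were absent the bar would shorten by αΔT L = 12.3×10⁻⁶ × 81 × 1625 = 1.619 mm.
Let P be the tensile force in the spring. The bar extends elastically by PL/(AE) and the spring stretches by P/k; together these equal δ_free.
P [ L/(AE) + 1/k ] = δ_free → P [ 1625/(325×198×10³) + 1/(150×10³) ] = 1.619.
P = 1.619 / 3.192×10⁻⁵ = 50720 N.

P ≈ 50.7 kN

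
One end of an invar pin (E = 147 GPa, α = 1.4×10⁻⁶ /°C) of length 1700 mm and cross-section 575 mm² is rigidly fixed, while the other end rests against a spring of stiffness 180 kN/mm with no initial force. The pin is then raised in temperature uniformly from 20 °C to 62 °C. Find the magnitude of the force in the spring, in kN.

P ≈ 3.89 kN

If the spring were absent the pin would lengthen by αΔT L = 1.4×10⁻⁶ × 42 × 1700 = 0.09996 mm.
With a force P in the spring, the elastic change of the pin is PL/(AE) and that of the spring is P/k; compatibility requires their sum to equal δ_free.
So P = δ_free / [L/(AE) + 1/k] = 0.09996 / [ 1700/(575×147×10³) + 1/(180×10³) ].
P = 0.09996 / 2.567×10⁻⁵ = 3894 N.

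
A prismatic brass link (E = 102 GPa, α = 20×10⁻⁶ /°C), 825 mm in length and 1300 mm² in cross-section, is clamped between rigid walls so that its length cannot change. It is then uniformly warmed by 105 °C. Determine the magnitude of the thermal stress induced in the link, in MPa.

σ ≈ 214 MPa (compressive)

The supports are rigid, so the total axial strain is zero. The restrained thermal strain is ε = αΔT = 20×10⁻⁶ × 105 = 2100×10⁻⁶.
The stress required to suppress this strain is σ = Eε = 102×10³ × 2100×10⁻⁶ = 214.2 MPa, compressive since the link is trying to expand.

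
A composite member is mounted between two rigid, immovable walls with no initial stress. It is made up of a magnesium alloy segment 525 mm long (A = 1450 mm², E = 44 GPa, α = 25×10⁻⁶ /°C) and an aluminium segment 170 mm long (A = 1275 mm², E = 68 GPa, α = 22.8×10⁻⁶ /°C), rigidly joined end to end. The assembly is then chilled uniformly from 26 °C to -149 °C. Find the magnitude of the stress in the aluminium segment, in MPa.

If the supports were absent, the total length change would be Σ αᵢΔT Lᵢ = 25×10⁻⁶×175×525 + 22.8×10⁻⁶×175×170 = 2.975 mm.
The rigid supports impose zero overall length change; the single axial force P common to all segments must satisfy P Σ Lᵢ/(AᵢEᵢ) = δ_free.
Σ Lᵢ/(AᵢEᵢ) = 525/(1450×44×10³) + 170/(1275×68×10³) = 1.019×10⁻⁵ mm/N.
Hence P = δ_free / Σ(L/AE) = 2.975/1.019×10⁻⁵ = 292 kN (tensile).
σ_{aluminium} = P / A = 292000 / 1275 = 229 MPa.

σ ≈ 229 MPa (tensile)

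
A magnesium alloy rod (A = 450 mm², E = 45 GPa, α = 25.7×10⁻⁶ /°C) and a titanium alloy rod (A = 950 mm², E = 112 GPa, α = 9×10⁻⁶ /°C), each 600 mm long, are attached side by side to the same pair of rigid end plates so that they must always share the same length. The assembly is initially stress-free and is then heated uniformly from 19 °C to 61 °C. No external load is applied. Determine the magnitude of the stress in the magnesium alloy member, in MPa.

σ ≈ 26.5 MPa (compressive)

The magnesium alloy has the larger α, so on heating it would change length more than the titanium alloy if both were free. The rigid plates force a common final length, so the magnesium alloy is put into compression and the titanium alloy into tension, with equal and opposite forces P (no external load).
Compatibility of the two members (thermal + elastic change equal): (α₁ − α₂)ΔT = P·[1/(A₁E₁) + 1/(A₂E₂)].
|α₁ − α₂|·ΔT = 16.7×10⁻⁶ × 42 = 0.0007014.
1/(A₁E₁) + 1/(A₂E₂) = 1/(450×45×10³) + 1/(950×112×10³) = 5.878×10⁻⁸ N⁻¹.
So P = 0.0007014 / 5.878×10⁻⁸ = 11.93 kN.
σ_{magnesium alloy} = P/A₁ = 11930/450 = 26.52 MPa, compressive.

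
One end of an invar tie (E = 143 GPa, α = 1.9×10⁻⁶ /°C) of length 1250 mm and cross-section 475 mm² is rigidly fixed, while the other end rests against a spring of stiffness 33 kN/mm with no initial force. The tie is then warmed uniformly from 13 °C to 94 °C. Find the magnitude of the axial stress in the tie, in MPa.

σ ≈ 8.32 MPa (compressive)

Free thermal expansion: δ_free = αΔT L = 1.9×10⁻⁶ × 81 × 1250 = 0.1924 mm.
With a force P in the spring, the elastic change of the tie is PL/(AE) and that of the spring is P/k; compatibility requires their sum to equal δ_free.
So P = δ_free / [L/(AE) + 1/k] = 0.1924 / [ 1250/(475×143×10³) + 1/(33×10³) ].
P = 0.1924 / 4.871×10⁻⁵ = 3950 N.
σ = P/A = 3950/475 = 8.315 MPa.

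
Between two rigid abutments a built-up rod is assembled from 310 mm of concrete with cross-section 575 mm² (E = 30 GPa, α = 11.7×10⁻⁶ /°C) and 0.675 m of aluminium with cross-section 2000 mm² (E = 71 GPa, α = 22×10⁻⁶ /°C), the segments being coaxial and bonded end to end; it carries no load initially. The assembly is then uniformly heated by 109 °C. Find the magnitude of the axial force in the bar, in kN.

With the walls removed the bar would change length by δ_free = Σ αᵢΔT Lᵢ = 11.7×10⁻⁶×109×310 + 22×10⁻⁶×109×675 = 2.014 mm.
The rigid supports impose zero overall length change; the single axial force P common to all segments must satisfy P Σ Lᵢ/(AᵢEᵢ) = δ_free.
Σ Lᵢ/(AᵢEᵢ) = 310/(575×30×10³) + 675/(2000×71×10³) = 2.272×10⁻⁵ mm/N.
Hence P = δ_free / Σ(L/AE) = 2.014/2.272×10⁻⁵ = 88.63 kN (compressive).

P ≈ 88.6 kN (compressive)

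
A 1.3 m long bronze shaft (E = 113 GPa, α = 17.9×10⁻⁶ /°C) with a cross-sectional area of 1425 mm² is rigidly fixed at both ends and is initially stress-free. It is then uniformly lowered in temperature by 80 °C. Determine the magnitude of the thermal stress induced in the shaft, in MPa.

The supports are rigid, so the total axial strain is zero. The restrained thermal strain is ε = αΔT = 17.9×10⁻⁶ × 80 = 1432×10⁻⁶.
The stress required to suppress this strain is σ = Eε = 113×10³ × 1432×10⁻⁶ = 161.8 MPa, tensile since the shaft is trying to contract.

σ ≈ 162 MPa (tensile)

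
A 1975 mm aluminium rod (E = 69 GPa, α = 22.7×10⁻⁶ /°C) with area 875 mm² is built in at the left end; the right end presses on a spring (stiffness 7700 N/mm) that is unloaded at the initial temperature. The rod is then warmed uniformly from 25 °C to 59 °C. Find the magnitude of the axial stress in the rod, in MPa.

The unrestrained thermal change is αΔT L = 22.7×10⁻⁶ × 34 × 1975 = 1.524 mm.
Let P be the compressive force at the spring. The rod shortens elastically by PL/(AE) and the spring compresses by P/k; together these equal δ_free.
So P = δ_free / [L/(AE) + 1/k] = 1.524 / [ 1975/(875×69×10³) + 1/(7700) ].
P = 1.524 / 0.0001626 = 9376 N.
σ = P/A = 9376/875 = 10.71 MPa.

σ ≈ 10.7 MPa (compressive)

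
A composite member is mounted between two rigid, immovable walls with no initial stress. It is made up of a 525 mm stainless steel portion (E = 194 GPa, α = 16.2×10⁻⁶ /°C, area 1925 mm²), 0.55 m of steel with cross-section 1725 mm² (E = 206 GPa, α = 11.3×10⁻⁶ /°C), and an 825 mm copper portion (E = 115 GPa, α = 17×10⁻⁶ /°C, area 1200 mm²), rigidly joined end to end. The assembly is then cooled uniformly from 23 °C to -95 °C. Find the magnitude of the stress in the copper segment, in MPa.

σ ≈ 316 MPa (tensile)

If the supports were absent, the total length change would be Σ αᵢΔT Lᵢ = 16.2×10⁻⁶×118×525 + 11.3×10⁻⁶×118×550 + 17×10⁻⁶×118×825 = 3.392 mm.
Since the ends are fixed, an axial force P builds up, equal in every segment, with P · Σ Lᵢ/(AᵢEᵢ) = δ_free.
Σ Lᵢ/(AᵢEᵢ) = 525/(1925×194×10³) + 550/(1725×206×10³) + 825/(1200×115×10³) = 8.932×10⁻⁶ mm/N.
Hence P = δ_free / Σ(L/AE) = 3.392/8.932×10⁻⁶ = 379.8 kN (tensile).
σ_{copper} = P / A = 379800 / 1200 = 316.5 MPa.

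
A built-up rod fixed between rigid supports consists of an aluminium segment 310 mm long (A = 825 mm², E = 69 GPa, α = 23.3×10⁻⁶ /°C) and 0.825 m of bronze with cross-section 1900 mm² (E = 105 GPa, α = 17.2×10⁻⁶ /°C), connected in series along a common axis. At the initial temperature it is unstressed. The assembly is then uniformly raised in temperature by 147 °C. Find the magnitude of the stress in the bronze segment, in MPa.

If the supports were absent, the total length change would be Σ αᵢΔT Lᵢ = 23.3×10⁻⁶×147×310 + 17.2×10⁻⁶×147×825 = 3.148 mm.
The rigid supports impose zero overall length change; the single axial force P common to all segments must satisfy P Σ Lᵢ/(AᵢEᵢ) = δ_free.
The series flexibility is Σ Lᵢ/(AᵢEᵢ) = 310/(825×69×10³) + 825/(1900×105×10³) = 9.581×10⁻⁶ mm/N.
So P = 3.148 / 9.581×10⁻⁶ = 328.5 kN, compressive.
σ_{bronze} = P / A = 328500 / 1900 = 172.9 MPa.

σ ≈ 173 MPa (compressive)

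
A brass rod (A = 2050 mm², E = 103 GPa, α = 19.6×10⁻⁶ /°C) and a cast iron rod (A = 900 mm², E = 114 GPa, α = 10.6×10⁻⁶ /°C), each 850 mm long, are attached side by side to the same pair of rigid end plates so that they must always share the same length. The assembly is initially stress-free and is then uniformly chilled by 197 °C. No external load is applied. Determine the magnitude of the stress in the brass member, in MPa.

σ ≈ 59.7 MPa (tensile)

Both members must finish at the same length. With the larger α, the brass tends to over-contract; the plates restrain it, putting the brass in tension and the cast iron in compression. With no external load the two internal forces are equal and opposite, magnitude P.
Compatibility of the two members (thermal + elastic change equal): (α₁ − α₂)ΔT = P·[1/(A₁E₁) + 1/(A₂E₂)].
|α₁ − α₂|·ΔT = 9×10⁻⁶ × 197 = 0.001773.
1/(A₁E₁) + 1/(A₂E₂) = 1/(2050×103×10³) + 1/(900×114×10³) = 1.448×10⁻⁸ N⁻¹.
P = 0.001773 / 1.448×10⁻⁸ = 122400 N = 122.4 kN.
σ_{brass} = P/A₁ = 122400/2050 = 59.72 MPa, tensile.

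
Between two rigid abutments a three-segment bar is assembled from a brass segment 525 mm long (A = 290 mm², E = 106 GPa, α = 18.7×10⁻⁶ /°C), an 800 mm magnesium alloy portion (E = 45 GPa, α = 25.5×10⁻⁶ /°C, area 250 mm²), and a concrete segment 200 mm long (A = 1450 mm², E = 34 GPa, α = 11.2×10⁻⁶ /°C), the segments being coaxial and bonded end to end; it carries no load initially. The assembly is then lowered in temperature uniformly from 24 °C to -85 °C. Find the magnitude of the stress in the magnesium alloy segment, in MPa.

Free thermal contraction of the whole bar: Σ αᵢΔT Lᵢ = 18.7×10⁻⁶×109×525 + 25.5×10⁻⁶×109×800 + 11.2×10⁻⁶×109×200 = 3.538 mm.
The rigid supports impose zero overall length change; the single axial force P common to all segments must satisfy P Σ Lᵢ/(AᵢEᵢ) = δ_free.
The series flexibility is Σ Lᵢ/(AᵢEᵢ) = 525/(290×106×10³) + 800/(250×45×10³) + 200/(1450×34×10³) = 9.225×10⁻⁵ mm/N.
P = 3.538 / 9.225×10⁻⁵ = 38350 N = 38.35 kN, tensile.
σ_{magnesium alloy} = P / A = 38350 / 250 = 153.4 MPa.

σ ≈ 153 MPa (tensile)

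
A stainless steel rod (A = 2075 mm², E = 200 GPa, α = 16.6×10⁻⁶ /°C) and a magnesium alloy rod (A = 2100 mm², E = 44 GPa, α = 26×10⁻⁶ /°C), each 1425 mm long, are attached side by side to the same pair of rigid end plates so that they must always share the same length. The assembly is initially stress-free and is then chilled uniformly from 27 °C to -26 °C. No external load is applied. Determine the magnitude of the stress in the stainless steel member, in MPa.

σ ≈ 18.1 MPa (compressive)

The magnesium alloy has the larger α, so on cooling it would change length more than the stainless steel if both were free. The rigid plates force a common final length, so the magnesium alloy is put into tension and the stainless steel into compression, with equal and opposite forces P (no external load).
Setting the final lengths equal and cancelling L: (α₁ − α₂)ΔT = P/(A₁E₁) + P/(A₂E₂).
|α₁ − α₂|·ΔT = 9.4×10⁻⁶ × 53 = 0.0004982.
1/(A₁E₁) + 1/(A₂E₂) = 1/(2075×200×10³) + 1/(2100×44×10³) = 1.323×10⁻⁸ N⁻¹.
P = 0.0004982 / 1.323×10⁻⁸ = 37650 N = 37.65 kN.
σ_{stainless steel} = P/A₁ = 37650/2075 = 18.14 MPa, compressive.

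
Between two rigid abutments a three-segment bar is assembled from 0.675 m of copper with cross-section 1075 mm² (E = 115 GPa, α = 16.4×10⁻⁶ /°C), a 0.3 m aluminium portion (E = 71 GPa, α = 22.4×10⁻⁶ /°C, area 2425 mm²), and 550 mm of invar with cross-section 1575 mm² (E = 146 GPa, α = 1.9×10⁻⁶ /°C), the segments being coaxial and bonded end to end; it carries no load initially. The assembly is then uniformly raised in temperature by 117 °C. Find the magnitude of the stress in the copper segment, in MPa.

σ ≈ 214 MPa (compressive)

Free thermal expansion of the whole bar: Σ αᵢΔT Lᵢ = 16.4×10⁻⁶×117×675 + 22.4×10⁻⁶×117×300 + 1.9×10⁻⁶×117×550 = 2.204 mm.
Since the ends are fixed, an axial force P builds up, equal in every segment, with P · Σ Lᵢ/(AᵢEᵢ) = δ_free.
Σ Lᵢ/(AᵢEᵢ) = 675/(1075×115×10³) + 300/(2425×71×10³) + 550/(1575×146×10³) = 9.594×10⁻⁶ mm/N.
So P = 2.204 / 9.594×10⁻⁶ = 229.7 kN, compressive.
σ_{copper} = P / A = 229700 / 1075 = 213.7 MPa.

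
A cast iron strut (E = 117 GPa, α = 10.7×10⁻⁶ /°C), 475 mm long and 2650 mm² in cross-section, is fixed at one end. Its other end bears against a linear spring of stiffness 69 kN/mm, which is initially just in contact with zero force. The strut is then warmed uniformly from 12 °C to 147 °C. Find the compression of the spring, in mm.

δ ≈ 0.621 mm

Free thermal expansion: δ_free = αΔT L = 10.7×10⁻⁶ × 135 × 475 = 0.6861 mm.
Let P be the compressive force at the spring. The strut shortens elastically by PL/(AE) and the spring compresses by P/k; together these equal δ_free.
So P = δ_free / [L/(AE) + 1/k] = 0.6861 / [ 475/(2650×117×10³) + 1/(69×10³) ].
P = 0.6861 / 1.602×10⁻⁵ = 42820 N.
Spring compression = P/k = 42820/(69×10³) = 0.6205 mm.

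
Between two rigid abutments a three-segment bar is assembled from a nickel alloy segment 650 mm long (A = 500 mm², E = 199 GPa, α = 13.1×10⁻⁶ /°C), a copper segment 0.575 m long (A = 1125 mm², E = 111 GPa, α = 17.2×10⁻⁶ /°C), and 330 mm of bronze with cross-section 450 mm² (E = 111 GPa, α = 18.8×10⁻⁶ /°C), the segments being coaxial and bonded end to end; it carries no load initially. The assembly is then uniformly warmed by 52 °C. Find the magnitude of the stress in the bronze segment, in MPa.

With the walls removed the bar would change length by δ_free = Σ αᵢΔT Lᵢ = 13.1×10⁻⁶×52×650 + 17.2×10⁻⁶×52×575 + 18.8×10⁻⁶×52×330 = 1.28 mm.
The rigid supports impose zero overall length change; the single axial force P common to all segments must satisfy P Σ Lᵢ/(AᵢEᵢ) = δ_free.
The series flexibility is Σ Lᵢ/(AᵢEᵢ) = 650/(500×199×10³) + 575/(1125×111×10³) + 330/(450×111×10³) = 1.774×10⁻⁵ mm/N.
P = 1.28 / 1.774×10⁻⁵ = 72120 N = 72.12 kN, compressive.
σ_{bronze} = P / A = 72120 / 450 = 160.3 MPa.

σ ≈ 160 MPa (compressive)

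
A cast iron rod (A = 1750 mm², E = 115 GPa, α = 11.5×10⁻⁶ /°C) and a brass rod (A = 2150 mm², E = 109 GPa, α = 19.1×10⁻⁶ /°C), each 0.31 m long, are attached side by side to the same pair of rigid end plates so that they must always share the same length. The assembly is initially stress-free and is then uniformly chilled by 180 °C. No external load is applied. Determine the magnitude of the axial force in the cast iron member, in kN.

Equilibrium of a rigid end plate with no external load gives equal and opposite internal forces ±P in the two members. Since α_{brass} > α_{cast iron}, cooling drives the brass into tension and the cast iron into compression.
Setting the final lengths equal and cancelling L: (α₁ − α₂)ΔT = P/(A₁E₁) + P/(A₂E₂).
|α₁ − α₂|·ΔT = 7.6×10⁻⁶ × 180 = 0.001368.
1/(A₁E₁) + 1/(A₂E₂) = 1/(1750×115×10³) + 1/(2150×109×10³) = 9.236×10⁻⁹ N⁻¹.
So P = 0.001368 / 9.236×10⁻⁹ = 148.1 kN.

P ≈ 148 kN (compressive in the cast iron)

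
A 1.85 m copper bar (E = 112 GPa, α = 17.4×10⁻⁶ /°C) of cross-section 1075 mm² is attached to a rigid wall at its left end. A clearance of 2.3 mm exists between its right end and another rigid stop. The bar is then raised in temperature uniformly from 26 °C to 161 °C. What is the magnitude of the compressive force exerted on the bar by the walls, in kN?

If the wall were absent the bar would grow by αΔT L = 17.4×10⁻⁶ × 135 × 1850 = 4.346 mm.
This exceeds the 2.3 mm gap, so the wall pushes back. The portion of expansion that must be recovered elastically is δ_free − gap = 4.346 − 2.3 = 2.046 mm.
Compatibility: PL/(AE) = 2.046 mm, so σ = P/A = E × (2.046/1850) = 123.8 MPa.
P = σA = 123.8 × 1075 = 133.1 kN.

P ≈ 133 kN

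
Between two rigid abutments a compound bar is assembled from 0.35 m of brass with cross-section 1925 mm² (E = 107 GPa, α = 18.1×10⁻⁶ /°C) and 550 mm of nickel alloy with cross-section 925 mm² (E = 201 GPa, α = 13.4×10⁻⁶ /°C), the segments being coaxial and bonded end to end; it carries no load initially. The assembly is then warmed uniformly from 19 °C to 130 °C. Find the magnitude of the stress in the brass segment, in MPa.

σ ≈ 170 MPa (compressive)

With the walls removed the bar would change length by δ_free = Σ αᵢΔT Lᵢ = 18.1×10⁻⁶×111×350 + 13.4×10⁻⁶×111×550 = 1.521 mm.
The walls prevent any net length change, so an axial force P (same in every segment) develops. Compatibility: P · Σ Lᵢ/(AᵢEᵢ) = δ_free.
The series flexibility is Σ Lᵢ/(AᵢEᵢ) = 350/(1925×107×10³) + 550/(925×201×10³) = 4.657×10⁻⁶ mm/N.
Hence P = δ_free / Σ(L/AE) = 1.521/4.657×10⁻⁶ = 326.6 kN (compressive).
σ_{brass} = P / A = 326600 / 1925 = 169.7 MPa.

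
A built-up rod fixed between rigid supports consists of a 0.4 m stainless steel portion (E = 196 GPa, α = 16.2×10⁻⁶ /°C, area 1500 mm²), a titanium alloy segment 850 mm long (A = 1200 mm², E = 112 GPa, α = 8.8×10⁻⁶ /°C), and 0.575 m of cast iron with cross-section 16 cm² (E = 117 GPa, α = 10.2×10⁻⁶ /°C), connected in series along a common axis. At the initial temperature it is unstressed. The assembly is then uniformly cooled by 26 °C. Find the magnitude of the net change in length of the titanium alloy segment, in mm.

If the supports were absent, the total length change would be Σ αᵢΔT Lᵢ = 16.2×10⁻⁶×26×400 + 8.8×10⁻⁶×26×850 + 10.2×10⁻⁶×26×575 = 0.5154 mm.
The rigid supports impose zero overall length change; the single axial force P common to all segments must satisfy P Σ Lᵢ/(AᵢEᵢ) = δ_free.
Σ Lᵢ/(AᵢEᵢ) = 400/(1500×196×10³) + 850/(1200×112×10³) + 575/(1600×117×10³) = 1.076×10⁻⁵ mm/N.
Hence P = δ_free / Σ(L/AE) = 0.5154/1.076×10⁻⁵ = 47.92 kN (tensile).
For the titanium alloy segment, free thermal change = 8.8×10⁻⁶×26×850 = 0.1945 mm and elastic change from P = 47920×850/(1200×112×10³) = 0.3031 mm; these oppose, so the net change is 0.109 mm (segment lengthens).

|ΔL| ≈ 0.109 mm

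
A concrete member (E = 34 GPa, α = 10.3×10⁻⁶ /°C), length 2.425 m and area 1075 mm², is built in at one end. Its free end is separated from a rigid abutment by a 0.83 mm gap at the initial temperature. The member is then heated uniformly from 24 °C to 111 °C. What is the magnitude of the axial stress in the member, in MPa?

If the wall were absent the member would grow by αΔT L = 10.3×10⁻⁶ × 87 × 2425 = 2.173 mm.
This exceeds the 0.83 mm gap, so the wall pushes back. The portion of expansion that must be recovered elastically is δ_free − gap = 2.173 − 0.83 = 1.343 mm.
So σ = E(δ_free − g)/L = 34×10³ × 1.343/2425 = 18.83 MPa.

σ ≈ 18.8 MPa (compressive)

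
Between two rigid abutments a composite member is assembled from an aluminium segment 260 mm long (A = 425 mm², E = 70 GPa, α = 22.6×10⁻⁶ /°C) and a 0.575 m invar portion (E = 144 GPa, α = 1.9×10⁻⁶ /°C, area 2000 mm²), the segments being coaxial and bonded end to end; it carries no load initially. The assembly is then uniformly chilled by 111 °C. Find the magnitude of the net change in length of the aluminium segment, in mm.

Free thermal contraction of the whole bar: Σ αᵢΔT Lᵢ = 22.6×10⁻⁶×111×260 + 1.9×10⁻⁶×111×575 = 0.7735 mm.
The rigid supports impose zero overall length change; the single axial force P common to all segments must satisfy P Σ Lᵢ/(AᵢEᵢ) = δ_free.
Σ Lᵢ/(AᵢEᵢ) = 260/(425×70×10³) + 575/(2000×144×10³) = 1.074×10⁻⁵ mm/N.
P = 0.7735 / 1.074×10⁻⁵ = 72050 N = 72.05 kN, tensile.
For the aluminium segment, free thermal change = 22.6×10⁻⁶×111×260 = 0.6522 mm and elastic change from P = 72050×260/(425×70×10³) = 0.6297 mm; these oppose, so the net change is 0.0226 mm (segment shortens).

|ΔL| ≈ 0.0226 mm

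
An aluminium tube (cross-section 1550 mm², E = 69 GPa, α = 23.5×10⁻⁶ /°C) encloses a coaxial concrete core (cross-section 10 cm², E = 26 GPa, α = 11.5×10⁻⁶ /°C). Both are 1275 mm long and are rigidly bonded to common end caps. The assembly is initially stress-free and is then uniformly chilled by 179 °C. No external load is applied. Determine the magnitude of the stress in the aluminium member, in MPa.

Equilibrium of a rigid end plate with no external load gives equal and opposite internal forces ±P in the two members. Since α_{aluminium} > α_{concrete}, cooling drives the aluminium into tension and the concrete into compression.
Equating the net (thermal + elastic) strains gives |α₁ − α₂|·ΔT = P·[1/(A₁E₁) + 1/(A₂E₂)].
|α₁ − α₂|·ΔT = 12×10⁻⁶ × 179 = 0.002148.
1/(A₁E₁) + 1/(A₂E₂) = 1/(1550×69×10³) + 1/(1000×26×10³) = 4.781×10⁻⁸ N⁻¹.
P = 0.002148 / 4.781×10⁻⁸ = 44930 N = 44.93 kN.
σ_{aluminium} = P/A₁ = 44930/1550 = 28.98 MPa, tensile.

σ ≈ 29 MPa (tensile)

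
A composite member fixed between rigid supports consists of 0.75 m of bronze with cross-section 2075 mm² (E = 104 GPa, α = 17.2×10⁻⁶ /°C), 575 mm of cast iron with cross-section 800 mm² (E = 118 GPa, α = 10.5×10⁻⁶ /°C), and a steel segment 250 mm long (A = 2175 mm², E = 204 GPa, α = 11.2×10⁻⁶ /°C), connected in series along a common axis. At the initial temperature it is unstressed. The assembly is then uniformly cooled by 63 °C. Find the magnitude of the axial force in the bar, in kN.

Free thermal contraction of the whole bar: Σ αᵢΔT Lᵢ = 17.2×10⁻⁶×63×750 + 10.5×10⁻⁶×63×575 + 11.2×10⁻⁶×63×250 = 1.369 mm.
The rigid supports impose zero overall length change; the single axial force P common to all segments must satisfy P Σ Lᵢ/(AᵢEᵢ) = δ_free.
The series flexibility is Σ Lᵢ/(AᵢEᵢ) = 750/(2075×104×10³) + 575/(800×118×10³) + 250/(2175×204×10³) = 1.013×10⁻⁵ mm/N.
P = 1.369 / 1.013×10⁻⁵ = 135200 N = 135.2 kN, tensile.

P ≈ 135 kN (tensile)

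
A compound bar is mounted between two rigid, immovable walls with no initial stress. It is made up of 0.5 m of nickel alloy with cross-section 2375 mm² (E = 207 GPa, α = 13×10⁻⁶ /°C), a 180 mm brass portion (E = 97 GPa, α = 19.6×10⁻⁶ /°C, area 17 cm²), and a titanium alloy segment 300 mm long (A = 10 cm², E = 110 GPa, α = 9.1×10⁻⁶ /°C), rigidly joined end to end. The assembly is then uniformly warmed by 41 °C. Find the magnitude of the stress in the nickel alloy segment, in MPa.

σ ≈ 45.5 MPa (compressive)

Free thermal expansion of the whole bar: Σ αᵢΔT Lᵢ = 13×10⁻⁶×41×500 + 19.6×10⁻⁶×41×180 + 9.1×10⁻⁶×41×300 = 0.5231 mm.
The walls prevent any net length change, so an axial force P (same in every segment) develops. Compatibility: P · Σ Lᵢ/(AᵢEᵢ) = δ_free.
The series flexibility is Σ Lᵢ/(AᵢEᵢ) = 500/(2375×207×10³) + 180/(1700×97×10³) + 300/(1000×110×10³) = 4.836×10⁻⁶ mm/N.
P = 0.5231 / 4.836×10⁻⁶ = 108200 N = 108.2 kN, compressive.
σ_{nickel alloy} = P / A = 108200 / 2375 = 45.54 MPa.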